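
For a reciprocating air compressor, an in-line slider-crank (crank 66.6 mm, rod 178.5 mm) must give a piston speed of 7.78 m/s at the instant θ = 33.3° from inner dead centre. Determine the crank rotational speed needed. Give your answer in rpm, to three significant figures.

For an in-line slider-crank, |v_piston| = rω|sinθ|·[1 + r cosθ/√(L² − r² sin²θ)].
With r = 0.0666 m, L = 0.1785 m, θ = 33.3°: the bracketed kinematic factor |dx/dθ| = 0.048215 m.
ω = v/|dx/dθ| = 7.78/0.048215 = 161.36 rad/s.
N = 60ω/(2π) = 1540.9 rpm.

1540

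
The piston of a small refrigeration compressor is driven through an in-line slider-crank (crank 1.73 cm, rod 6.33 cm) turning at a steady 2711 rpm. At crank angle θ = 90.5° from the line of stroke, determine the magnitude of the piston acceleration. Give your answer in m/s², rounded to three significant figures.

408

ω = 2π·2711/60 = 283.9 rad/s
x(θ) = r cosθ + √(L² − r² sin²θ); with ω constant, a = ω²·d²x/dθ².
d²x/dθ² = −r cosθ − r²(cos2θ)/√u − r⁴ sin²2θ/(4u^{3/2}),  u = L² − r² sin²θ = 0.00370762 m².
Substituting r = 0.0173 m, L = 0.0633 m, θ = 90.5°: d²x/dθ² = +0.0050654 m.
a = ω²·d²x/dθ² = (283.9)²·(+0.0050654) = +408.26 m/s²;  |a| = 408.26 m/s².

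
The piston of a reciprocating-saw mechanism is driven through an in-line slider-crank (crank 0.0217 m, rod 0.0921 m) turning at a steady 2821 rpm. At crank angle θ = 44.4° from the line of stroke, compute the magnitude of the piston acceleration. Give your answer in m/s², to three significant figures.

1370

ω = 2π·2821/60 = 295.4 rad/s
x(θ) = r cosθ + √(L² − r² sin²θ); with ω constant, a = ω²·d²x/dθ².
d²x/dθ² = −r cosθ − r²(cos2θ)/√u − r⁴ sin²2θ/(4u^{3/2}),  u = L² − r² sin²θ = 0.0082519 m².
Substituting r = 0.0217 m, L = 0.0921 m, θ = 44.4°: d²x/dθ² = -0.015687 m.
a = ω²·d²x/dθ² = (295.4)²·(-0.015687) = -1369 m/s²;  |a| = 1369 m/s².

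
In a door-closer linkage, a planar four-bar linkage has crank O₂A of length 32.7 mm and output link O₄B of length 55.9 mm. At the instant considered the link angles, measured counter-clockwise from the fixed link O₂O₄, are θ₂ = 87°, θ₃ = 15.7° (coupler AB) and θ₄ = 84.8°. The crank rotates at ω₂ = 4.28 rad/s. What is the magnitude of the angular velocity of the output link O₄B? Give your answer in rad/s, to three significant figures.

2.54

ω₂ = 4.28 rad/s
Differentiating the loop-closure r₂e^{iθ₂}+r₃e^{iθ₃}=r₁+r₄e^{iθ₄} gives r₂ω₂e^{iθ₂}+r₃ω₃e^{iθ₃}=r₄ω₄e^{iθ₄}.
Eliminating the other unknown: ω₄ = r₂ω₂ sin(θ₂−θ₃) / [r₄ sin(θ₄−θ₃)].
Numerator sine = +0.94721; denominator sine = +0.93420.
Result = 0.0327·4.28·(+0.94721) / (0.0559·(+0.93420)) = +2.5385 rad/s; magnitude 2.5385 rad/s.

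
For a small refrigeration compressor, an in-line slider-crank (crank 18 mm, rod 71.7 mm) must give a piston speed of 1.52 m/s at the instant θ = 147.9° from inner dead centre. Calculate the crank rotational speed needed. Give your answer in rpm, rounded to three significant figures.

For an in-line slider-crank, |v_piston| = rω|sinθ|·[1 + r cosθ/√(L² − r² sin²θ)].
With r = 0.018 m, L = 0.0717 m, θ = 147.9°: the bracketed kinematic factor |dx/dθ| = 0.0075126 m.
ω = v/|dx/dθ| = 1.52/0.0075126 = 202.33 rad/s.
N = 60ω/(2π) = 1932.1 rpm.

1930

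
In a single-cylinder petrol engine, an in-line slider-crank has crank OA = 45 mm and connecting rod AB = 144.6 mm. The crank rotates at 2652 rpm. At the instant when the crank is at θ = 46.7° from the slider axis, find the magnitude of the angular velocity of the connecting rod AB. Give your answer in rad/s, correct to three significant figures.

ω = 277.7 rad/s (converted from 2652 rpm).
The rod makes angle φ with the slider axis where L sinφ = r sinθ; differentiating, L cosφ·φ̇ = r ω cosθ.
L cosφ = √(L² − r² sin²θ) = 0.14084 m.
|ω_rod| = r ω |cosθ| / √(L² − r² sin²θ) = 0.045·277.7·0.68582/0.14084 = 60.854 rad/s.

60.9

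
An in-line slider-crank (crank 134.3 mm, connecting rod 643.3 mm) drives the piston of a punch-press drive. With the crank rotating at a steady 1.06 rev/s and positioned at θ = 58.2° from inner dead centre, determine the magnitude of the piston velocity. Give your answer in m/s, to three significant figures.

ω = 2π·1.06 = 6.66 rad/s
For an in-line slider-crank, x = r cosθ + √(L² − r² sin²θ), so v = −rω sinθ·[1 + r cosθ/√(L² − r² sin²θ)].
With r = 0.1343 m, L = 0.6433 m, θ = 58.2°: √(L² − r² sin²θ) = 0.63309 m.
v = −0.1343·6.66·0.84989·[1 + 0.1343·0.52696/0.63309] = -0.84517 m/s.
|v| = 0.84517 m/s.

0.845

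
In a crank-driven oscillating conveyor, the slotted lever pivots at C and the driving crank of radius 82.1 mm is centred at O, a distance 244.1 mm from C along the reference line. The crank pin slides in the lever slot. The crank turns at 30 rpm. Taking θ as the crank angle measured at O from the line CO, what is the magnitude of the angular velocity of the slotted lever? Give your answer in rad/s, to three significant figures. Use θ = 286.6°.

0.504

ω = 3.142 rad/s (from 30 rpm).
Crank pin A relative to C: A = (d + r cosθ, r sinθ); lever angle φ = atan2(r sinθ, d + r cosθ).
Differentiating tanφ: φ̇ = rω(d cosθ + r)/(d² + r² + 2dr cosθ).
d² + r² + 2dr cosθ = |CA|² = 0.077776 m²;  d cosθ + r = +0.15184 m.
|ω_lever| = |0.0821·3.142·+0.15184| / 0.077776 = 0.50353 rad/s.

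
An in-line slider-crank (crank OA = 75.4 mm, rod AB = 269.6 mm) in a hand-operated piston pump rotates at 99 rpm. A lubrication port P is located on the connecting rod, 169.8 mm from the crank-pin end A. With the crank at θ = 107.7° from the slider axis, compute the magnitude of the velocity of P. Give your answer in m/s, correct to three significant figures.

0.709

ω = 10.37 rad/s.  Crank-pin speed |V_A| = rω = 0.78169 m/s, perpendicular to OA.
Rod angle: sinφ = −(r/L) sinθ ⇒ φ = -15.452°; ω_rod = −rω cosθ/√(L²−r²sin²θ) = +0.91459 rad/s.
V_P = V_A + ω_rod × AP, with AP = 0.1698 m along the rod.
Components: V_Px = −rω sinθ − a·ω_rod·sinφ = -0.70331 m/s;  V_Py = rω cosθ + a·ω_rod·cosφ = -0.087976 m/s.
|V_P| = √(V_Px² + V_Py²) = 0.70879 m/s.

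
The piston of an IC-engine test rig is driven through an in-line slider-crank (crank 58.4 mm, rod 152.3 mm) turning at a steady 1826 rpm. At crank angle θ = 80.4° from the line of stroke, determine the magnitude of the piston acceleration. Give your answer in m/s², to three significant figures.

475

ω = 2π·1826/60 = 191.2 rad/s
x(θ) = r cosθ + √(L² − r² sin²θ); with ω constant, a = ω²·d²x/dθ².
d²x/dθ² = −r cosθ − r²(cos2θ)/√u − r⁴ sin²2θ/(4u^{3/2}),  u = L² − r² sin²θ = 0.0198796 m².
Substituting r = 0.0584 m, L = 0.1523 m, θ = 80.4°: d²x/dθ² = +0.012992 m.
a = ω²·d²x/dθ² = (191.2)²·(+0.012992) = +475.05 m/s²;  |a| = 475.05 m/s².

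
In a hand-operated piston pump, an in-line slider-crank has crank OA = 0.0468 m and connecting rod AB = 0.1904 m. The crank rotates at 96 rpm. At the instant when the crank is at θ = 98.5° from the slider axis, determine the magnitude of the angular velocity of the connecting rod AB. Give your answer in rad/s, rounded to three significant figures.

ω = 10.05 rad/s (converted from 96 rpm).
The rod makes angle φ with the slider axis where L sinφ = r sinθ; differentiating, L cosφ·φ̇ = r ω cosθ.
L cosφ = √(L² − r² sin²θ) = 0.18469 m.
|ω_rod| = r ω |cosθ| / √(L² − r² sin²θ) = 0.0468·10.05·0.14781/0.18469 = 0.37654 rad/s.

0.377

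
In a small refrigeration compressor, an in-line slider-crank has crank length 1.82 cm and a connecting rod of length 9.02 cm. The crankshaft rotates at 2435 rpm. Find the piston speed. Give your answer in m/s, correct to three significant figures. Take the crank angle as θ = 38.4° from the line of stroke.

ω = 2π·2435/60 = 255 rad/s
For an in-line slider-crank, x = r cosθ + √(L² − r² sin²θ), so v = −rω sinθ·[1 + r cosθ/√(L² − r² sin²θ)].
With r = 0.0182 m, L = 0.0902 m, θ = 38.4°: √(L² − r² sin²θ) = 0.089489 m.
v = −0.0182·255·0.62115·[1 + 0.0182·0.78369/0.089489] = -3.3421 m/s.
|v| = 3.3421 m/s.

3.34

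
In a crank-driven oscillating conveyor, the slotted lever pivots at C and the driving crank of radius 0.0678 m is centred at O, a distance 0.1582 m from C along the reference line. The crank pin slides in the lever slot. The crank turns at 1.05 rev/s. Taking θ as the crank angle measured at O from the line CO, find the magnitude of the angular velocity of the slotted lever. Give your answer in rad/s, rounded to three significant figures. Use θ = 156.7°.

3.49

ω = 6.597 rad/s (from 1.05 rev/s).
Crank pin A relative to C: A = (d + r cosθ, r sinθ); lever angle φ = atan2(r sinθ, d + r cosθ).
Differentiating tanφ: φ̇ = rω(d cosθ + r)/(d² + r² + 2dr cosθ).
d² + r² + 2dr cosθ = |CA|² = 0.00992164 m²;  d cosθ + r = -0.077498 m.
|ω_lever| = |0.0678·6.597·-0.077498| / 0.00992164 = 3.4939 rad/s.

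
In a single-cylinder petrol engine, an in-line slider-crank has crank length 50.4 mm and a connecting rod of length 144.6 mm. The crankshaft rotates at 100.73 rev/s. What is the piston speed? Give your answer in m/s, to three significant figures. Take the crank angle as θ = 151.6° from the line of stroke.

10.5

ω = 2π·101 = 632.9 rad/s
For an in-line slider-crank, x = r cosθ + √(L² − r² sin²θ), so v = −rω sinθ·[1 + r cosθ/√(L² − r² sin²θ)].
With r = 0.0504 m, L = 0.1446 m, θ = 151.6°: √(L² − r² sin²θ) = 0.1426 m.
v = −0.0504·632.9·0.47562·[1 + 0.0504·-0.87965/0.1426] = -10.455 m/s.
|v| = 10.455 m/s.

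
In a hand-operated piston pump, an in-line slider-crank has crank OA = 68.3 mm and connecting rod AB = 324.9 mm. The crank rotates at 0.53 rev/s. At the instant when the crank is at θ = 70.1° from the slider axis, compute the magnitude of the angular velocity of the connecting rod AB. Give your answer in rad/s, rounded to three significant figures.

0.243

ω = 3.33 rad/s (converted from 0.53 rev/s).
The rod makes angle φ with the slider axis where L sinφ = r sinθ; differentiating, L cosφ·φ̇ = r ω cosθ.
L cosφ = √(L² − r² sin²θ) = 0.31849 m.
|ω_rod| = r ω |cosθ| / √(L² − r² sin²θ) = 0.0683·3.33·0.34038/0.31849 = 0.24308 rad/s.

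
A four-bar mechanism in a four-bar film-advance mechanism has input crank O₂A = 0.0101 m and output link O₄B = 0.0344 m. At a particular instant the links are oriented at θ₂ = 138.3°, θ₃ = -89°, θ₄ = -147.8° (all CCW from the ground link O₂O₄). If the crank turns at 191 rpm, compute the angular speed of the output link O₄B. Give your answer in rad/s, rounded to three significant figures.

ω₂ = 20 rad/s (from 191 rpm).
Differentiating the loop-closure r₂e^{iθ₂}+r₃e^{iθ₃}=r₁+r₄e^{iθ₄} gives r₂ω₂e^{iθ₂}+r₃ω₃e^{iθ₃}=r₄ω₄e^{iθ₄}.
Eliminating the other unknown: ω₄ = r₂ω₂ sin(θ₂−θ₃) / [r₄ sin(θ₄−θ₃)].
Numerator sine = -0.73491; denominator sine = -0.85536.
Result = 0.0101·20·(-0.73491) / (0.0344·(-0.85536)) = +5.0456 rad/s; magnitude 5.0456 rad/s.

5.05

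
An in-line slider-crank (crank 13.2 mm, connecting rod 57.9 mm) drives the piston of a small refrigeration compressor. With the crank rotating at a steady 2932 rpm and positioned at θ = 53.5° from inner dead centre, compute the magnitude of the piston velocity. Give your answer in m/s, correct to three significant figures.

ω = 2π·2932/60 = 307 rad/s
For an in-line slider-crank, x = r cosθ + √(L² − r² sin²θ), so v = −rω sinθ·[1 + r cosθ/√(L² − r² sin²θ)].
With r = 0.0132 m, L = 0.0579 m, θ = 53.5°: √(L² − r² sin²θ) = 0.056919 m.
v = −0.0132·307·0.80386·[1 + 0.0132·0.59482/0.056919] = -3.7074 m/s.
|v| = 3.7074 m/s.

3.71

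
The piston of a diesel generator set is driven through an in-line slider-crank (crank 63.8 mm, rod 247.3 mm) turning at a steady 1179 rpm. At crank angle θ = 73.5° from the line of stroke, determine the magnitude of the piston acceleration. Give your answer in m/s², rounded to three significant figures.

60.4

ω = 2π·1179/60 = 123.5 rad/s
x(θ) = r cosθ + √(L² − r² sin²θ); with ω constant, a = ω²·d²x/dθ².
d²x/dθ² = −r cosθ − r²(cos2θ)/√u − r⁴ sin²2θ/(4u^{3/2}),  u = L² − r² sin²θ = 0.0574152 m².
Substituting r = 0.0638 m, L = 0.2473 m, θ = 73.5°: d²x/dθ² = -0.0039626 m.
a = ω²·d²x/dθ² = (123.5)²·(-0.0039626) = -60.404 m/s²;  |a| = 60.404 m/s².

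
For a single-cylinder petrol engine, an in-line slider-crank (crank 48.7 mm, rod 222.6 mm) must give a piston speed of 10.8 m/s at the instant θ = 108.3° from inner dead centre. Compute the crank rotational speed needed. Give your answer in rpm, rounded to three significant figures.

2400

For an in-line slider-crank, |v_piston| = rω|sinθ|·[1 + r cosθ/√(L² − r² sin²θ)].
With r = 0.0487 m, L = 0.2226 m, θ = 108.3°: the bracketed kinematic factor |dx/dθ| = 0.04299 m.
ω = v/|dx/dθ| = 10.8/0.04299 = 251.22 rad/s.
N = 60ω/(2π) = 2399 rpm.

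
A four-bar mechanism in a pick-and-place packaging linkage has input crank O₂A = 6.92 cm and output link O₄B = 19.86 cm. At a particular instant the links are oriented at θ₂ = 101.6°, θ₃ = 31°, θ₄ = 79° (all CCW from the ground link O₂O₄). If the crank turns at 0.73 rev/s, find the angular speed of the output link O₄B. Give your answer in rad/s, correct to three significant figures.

2.03

ω₂ = 4.587 rad/s (from 0.73 rev/s).
Differentiating the loop-closure r₂e^{iθ₂}+r₃e^{iθ₃}=r₁+r₄e^{iθ₄} gives r₂ω₂e^{iθ₂}+r₃ω₃e^{iθ₃}=r₄ω₄e^{iθ₄}.
Eliminating the other unknown: ω₄ = r₂ω₂ sin(θ₂−θ₃) / [r₄ sin(θ₄−θ₃)].
Numerator sine = +0.94322; denominator sine = +0.74314.
Result = 0.0692·4.587·(+0.94322) / (0.1986·(+0.74314)) = +2.0285 rad/s; magnitude 2.0285 rad/s.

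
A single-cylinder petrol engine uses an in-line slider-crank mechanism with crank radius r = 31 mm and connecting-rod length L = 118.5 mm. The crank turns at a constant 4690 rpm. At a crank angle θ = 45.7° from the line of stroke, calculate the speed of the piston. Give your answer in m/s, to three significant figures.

ω = 2π·4690/60 = 491.1 rad/s
For an in-line slider-crank, x = r cosθ + √(L² − r² sin²θ), so v = −rω sinθ·[1 + r cosθ/√(L² − r² sin²θ)].
With r = 0.031 m, L = 0.1185 m, θ = 45.7°: √(L² − r² sin²θ) = 0.1164 m.
v = −0.031·491.1·0.71569·[1 + 0.031·0.69842/0.1164] = -12.923 m/s.
|v| = 12.923 m/s.

12.9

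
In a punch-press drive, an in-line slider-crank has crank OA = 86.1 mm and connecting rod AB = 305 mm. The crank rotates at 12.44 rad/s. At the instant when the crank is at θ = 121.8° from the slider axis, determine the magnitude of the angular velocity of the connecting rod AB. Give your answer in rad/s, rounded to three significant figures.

1.91

ω = 12.44 rad/s
The rod makes angle φ with the slider axis where L sinφ = r sinθ; differentiating, L cosφ·φ̇ = r ω cosθ.
L cosφ = √(L² − r² sin²θ) = 0.29609 m.
|ω_rod| = r ω |cosθ| / √(L² − r² sin²θ) = 0.0861·12.44·0.52696/0.29609 = 1.9062 rad/s.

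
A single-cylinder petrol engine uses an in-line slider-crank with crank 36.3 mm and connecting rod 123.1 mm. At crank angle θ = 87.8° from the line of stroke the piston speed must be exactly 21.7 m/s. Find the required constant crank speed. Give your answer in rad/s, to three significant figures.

591

For an in-line slider-crank, |v_piston| = rω|sinθ|·[1 + r cosθ/√(L² − r² sin²θ)].
With r = 0.0363 m, L = 0.1231 m, θ = 87.8°: the bracketed kinematic factor |dx/dθ| = 0.036703 m.
ω = v/|dx/dθ| = 21.7/0.036703 = 591.23 rad/s.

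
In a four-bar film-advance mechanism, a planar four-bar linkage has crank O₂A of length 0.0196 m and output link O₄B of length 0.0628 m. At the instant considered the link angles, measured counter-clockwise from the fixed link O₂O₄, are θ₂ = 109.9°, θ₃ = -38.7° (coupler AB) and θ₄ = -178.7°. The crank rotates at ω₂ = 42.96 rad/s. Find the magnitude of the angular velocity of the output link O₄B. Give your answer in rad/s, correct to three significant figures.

10.9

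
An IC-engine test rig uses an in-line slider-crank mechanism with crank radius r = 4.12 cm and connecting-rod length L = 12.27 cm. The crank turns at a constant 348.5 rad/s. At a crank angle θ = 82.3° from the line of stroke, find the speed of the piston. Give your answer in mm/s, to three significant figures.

ω = 348.5 rad/s
For an in-line slider-crank, x = r cosθ + √(L² − r² sin²θ), so v = −rω sinθ·[1 + r cosθ/√(L² − r² sin²θ)].
With r = 0.0412 m, L = 0.1227 m, θ = 82.3°: √(L² − r² sin²θ) = 0.11571 m.
v = −0.0412·348.5·0.99098·[1 + 0.0412·0.13399/0.11571] = -14.908 m/s.
|v| = 14.908 m/s = 14908 mm/s.

14900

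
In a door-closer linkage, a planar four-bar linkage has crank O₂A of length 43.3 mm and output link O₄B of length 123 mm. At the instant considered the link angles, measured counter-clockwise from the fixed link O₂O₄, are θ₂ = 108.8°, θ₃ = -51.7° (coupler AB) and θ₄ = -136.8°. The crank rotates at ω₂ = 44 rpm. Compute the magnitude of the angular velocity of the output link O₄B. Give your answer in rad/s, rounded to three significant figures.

ω₂ = 4.608 rad/s (from 44 rpm).
Differentiating the loop-closure r₂e^{iθ₂}+r₃e^{iθ₃}=r₁+r₄e^{iθ₄} gives r₂ω₂e^{iθ₂}+r₃ω₃e^{iθ₃}=r₄ω₄e^{iθ₄}.
Eliminating the other unknown: ω₄ = r₂ω₂ sin(θ₂−θ₃) / [r₄ sin(θ₄−θ₃)].
Numerator sine = +0.33381; denominator sine = -0.99635.
Result = 0.0433·4.608·(+0.33381) / (0.123·(-0.99635)) = -0.54344 rad/s; magnitude 0.54344 rad/s.

0.543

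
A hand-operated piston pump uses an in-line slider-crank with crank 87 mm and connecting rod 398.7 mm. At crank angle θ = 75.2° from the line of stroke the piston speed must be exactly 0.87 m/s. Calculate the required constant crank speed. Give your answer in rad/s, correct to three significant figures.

For an in-line slider-crank, |v_piston| = rω|sinθ|·[1 + r cosθ/√(L² − r² sin²θ)].
With r = 0.087 m, L = 0.3987 m, θ = 75.2°: the bracketed kinematic factor |dx/dθ| = 0.08891 m.
ω = v/|dx/dθ| = 0.87/0.08891 = 9.7852 rad/s.

9.79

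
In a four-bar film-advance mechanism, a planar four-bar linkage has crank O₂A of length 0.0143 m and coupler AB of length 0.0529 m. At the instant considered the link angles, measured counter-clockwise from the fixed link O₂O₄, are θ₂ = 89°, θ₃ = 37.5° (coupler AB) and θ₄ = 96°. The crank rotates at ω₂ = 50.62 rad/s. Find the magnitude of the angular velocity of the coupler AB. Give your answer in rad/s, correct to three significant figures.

ω₂ = 50.62 rad/s
Differentiating the loop-closure r₂e^{iθ₂}+r₃e^{iθ₃}=r₁+r₄e^{iθ₄} gives r₂ω₂e^{iθ₂}+r₃ω₃e^{iθ₃}=r₄ω₄e^{iθ₄}.
Eliminating the other unknown: ω₃ = r₂ω₂ sin(θ₄−θ₂) / [r₃ sin(θ₃−θ₄)].
Numerator sine = +0.12187; denominator sine = -0.85264.
Result = 0.0143·50.62·(+0.12187) / (0.0529·(-0.85264)) = -1.9558 rad/s; magnitude 1.9558 rad/s.

1.96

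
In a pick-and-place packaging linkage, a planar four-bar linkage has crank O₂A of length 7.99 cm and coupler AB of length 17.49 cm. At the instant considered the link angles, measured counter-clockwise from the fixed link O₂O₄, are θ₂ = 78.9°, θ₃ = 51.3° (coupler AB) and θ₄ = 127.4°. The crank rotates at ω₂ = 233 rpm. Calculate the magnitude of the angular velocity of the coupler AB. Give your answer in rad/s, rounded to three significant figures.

ω₂ = 24.4 rad/s (from 233 rpm).
Differentiating the loop-closure r₂e^{iθ₂}+r₃e^{iθ₃}=r₁+r₄e^{iθ₄} gives r₂ω₂e^{iθ₂}+r₃ω₃e^{iθ₃}=r₄ω₄e^{iθ₄}.
Eliminating the other unknown: ω₃ = r₂ω₂ sin(θ₄−θ₂) / [r₃ sin(θ₃−θ₄)].
Numerator sine = +0.74896; denominator sine = -0.97072.
Result = 0.0799·24.4·(+0.74896) / (0.1749·(-0.97072)) = -8.6001 rad/s; magnitude 8.6001 rad/s.

8.60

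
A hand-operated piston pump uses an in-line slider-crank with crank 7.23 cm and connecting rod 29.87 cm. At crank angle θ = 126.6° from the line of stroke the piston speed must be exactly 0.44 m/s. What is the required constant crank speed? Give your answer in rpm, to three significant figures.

84.9

For an in-line slider-crank, |v_piston| = rω|sinθ|·[1 + r cosθ/√(L² − r² sin²θ)].
With r = 0.0723 m, L = 0.2987 m, θ = 126.6°: the bracketed kinematic factor |dx/dθ| = 0.049504 m.
ω = v/|dx/dθ| = 0.44/0.049504 = 8.8881 rad/s.
N = 60ω/(2π) = 84.875 rpm.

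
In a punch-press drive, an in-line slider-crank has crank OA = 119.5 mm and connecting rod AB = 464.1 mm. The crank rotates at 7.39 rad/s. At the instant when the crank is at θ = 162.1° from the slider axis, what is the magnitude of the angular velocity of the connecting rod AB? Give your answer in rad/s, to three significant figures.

ω = 7.39 rad/s
The rod makes angle φ with the slider axis where L sinφ = r sinθ; differentiating, L cosφ·φ̇ = r ω cosθ.
L cosφ = √(L² − r² sin²θ) = 0.46264 m.
|ω_rod| = r ω |cosθ| / √(L² − r² sin²θ) = 0.1195·7.39·0.95159/0.46264 = 1.8164 rad/s.

1.82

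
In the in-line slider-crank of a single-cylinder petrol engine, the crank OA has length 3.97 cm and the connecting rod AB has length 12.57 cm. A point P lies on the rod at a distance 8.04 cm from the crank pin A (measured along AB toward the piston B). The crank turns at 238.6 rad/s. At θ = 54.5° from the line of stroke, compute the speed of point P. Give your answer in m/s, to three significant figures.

ω = 238.6 rad/s.  Crank-pin speed |V_A| = rω = 9.4724 m/s, perpendicular to OA.
Rod angle: sinφ = −(r/L) sinθ ⇒ φ = -14.899°; ω_rod = −rω cosθ/√(L²−r²sin²θ) = -45.283 rad/s.
V_P = V_A + ω_rod × AP, with AP = 0.0804 m along the rod.
Components: V_Px = −rω sinθ − a·ω_rod·sinφ = -8.6478 m/s;  V_Py = rω cosθ + a·ω_rod·cosφ = +1.9823 m/s.
|V_P| = √(V_Px² + V_Py²) = 8.8721 m/s.

8.87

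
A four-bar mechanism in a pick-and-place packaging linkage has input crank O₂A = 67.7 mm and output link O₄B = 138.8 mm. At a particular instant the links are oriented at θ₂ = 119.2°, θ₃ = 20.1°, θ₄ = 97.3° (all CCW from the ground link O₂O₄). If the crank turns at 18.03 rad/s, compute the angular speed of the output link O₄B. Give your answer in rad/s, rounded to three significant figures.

8.90

ω₂ = 18.03 rad/s
Differentiating the loop-closure r₂e^{iθ₂}+r₃e^{iθ₃}=r₁+r₄e^{iθ₄} gives r₂ω₂e^{iθ₂}+r₃ω₃e^{iθ₃}=r₄ω₄e^{iθ₄}.
Eliminating the other unknown: ω₄ = r₂ω₂ sin(θ₂−θ₃) / [r₄ sin(θ₄−θ₃)].
Numerator sine = +0.98741; denominator sine = +0.97515.
Result = 0.0677·18.03·(+0.98741) / (0.1388·(+0.97515)) = +8.9048 rad/s; magnitude 8.9048 rad/s.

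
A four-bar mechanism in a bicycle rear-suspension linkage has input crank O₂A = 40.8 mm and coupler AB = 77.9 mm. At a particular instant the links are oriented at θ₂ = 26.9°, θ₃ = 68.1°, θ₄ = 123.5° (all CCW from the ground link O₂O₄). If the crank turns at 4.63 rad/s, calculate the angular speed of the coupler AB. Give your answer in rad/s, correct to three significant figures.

2.93

ω₂ = 4.63 rad/s
Differentiating the loop-closure r₂e^{iθ₂}+r₃e^{iθ₃}=r₁+r₄e^{iθ₄} gives r₂ω₂e^{iθ₂}+r₃ω₃e^{iθ₃}=r₄ω₄e^{iθ₄}.
Eliminating the other unknown: ω₃ = r₂ω₂ sin(θ₄−θ₂) / [r₃ sin(θ₃−θ₄)].
Numerator sine = +0.99337; denominator sine = -0.82314.
Result = 0.0408·4.63·(+0.99337) / (0.0779·(-0.82314)) = -2.9265 rad/s; magnitude 2.9265 rad/s.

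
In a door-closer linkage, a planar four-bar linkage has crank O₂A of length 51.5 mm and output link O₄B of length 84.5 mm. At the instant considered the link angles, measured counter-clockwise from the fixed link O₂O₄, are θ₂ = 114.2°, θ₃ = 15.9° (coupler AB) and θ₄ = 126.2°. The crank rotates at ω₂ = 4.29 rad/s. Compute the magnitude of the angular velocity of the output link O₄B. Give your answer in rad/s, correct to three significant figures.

ω₂ = 4.29 rad/s
Differentiating the loop-closure r₂e^{iθ₂}+r₃e^{iθ₃}=r₁+r₄e^{iθ₄} gives r₂ω₂e^{iθ₂}+r₃ω₃e^{iθ₃}=r₄ω₄e^{iθ₄}.
Eliminating the other unknown: ω₄ = r₂ω₂ sin(θ₂−θ₃) / [r₄ sin(θ₄−θ₃)].
Numerator sine = +0.98953; denominator sine = +0.93789.
Result = 0.0515·4.29·(+0.98953) / (0.0845·(+0.93789)) = +2.7586 rad/s; magnitude 2.7586 rad/s.

2.76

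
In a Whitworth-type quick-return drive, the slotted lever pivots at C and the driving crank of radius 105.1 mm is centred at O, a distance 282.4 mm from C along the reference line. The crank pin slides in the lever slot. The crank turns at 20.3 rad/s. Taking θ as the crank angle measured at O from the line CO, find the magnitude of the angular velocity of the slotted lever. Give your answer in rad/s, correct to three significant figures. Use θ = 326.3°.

5.18

ω = 20.3 rad/s
Crank pin A relative to C: A = (d + r cosθ, r sinθ); lever angle φ = atan2(r sinθ, d + r cosθ).
Differentiating tanφ: φ̇ = rω(d cosθ + r)/(d² + r² + 2dr cosθ).
d² + r² + 2dr cosθ = |CA|² = 0.140181 m²;  d cosθ + r = +0.34004 m.
|ω_lever| = |0.1051·20.3·+0.34004| / 0.140181 = 5.1754 rad/s.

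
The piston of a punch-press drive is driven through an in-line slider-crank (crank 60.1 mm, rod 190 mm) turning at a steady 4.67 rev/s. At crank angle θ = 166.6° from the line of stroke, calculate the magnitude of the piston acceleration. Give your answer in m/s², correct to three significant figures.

ω = 2π·4.67 = 29.34 rad/s
x(θ) = r cosθ + √(L² − r² sin²θ); with ω constant, a = ω²·d²x/dθ².
d²x/dθ² = −r cosθ − r²(cos2θ)/√u − r⁴ sin²2θ/(4u^{3/2}),  u = L² − r² sin²θ = 0.035906 m².
Substituting r = 0.0601 m, L = 0.19 m, θ = 166.6°: d²x/dθ² = +0.041352 m.
a = ω²·d²x/dθ² = (29.34)²·(+0.041352) = +35.603 m/s²;  |a| = 35.603 m/s².

35.6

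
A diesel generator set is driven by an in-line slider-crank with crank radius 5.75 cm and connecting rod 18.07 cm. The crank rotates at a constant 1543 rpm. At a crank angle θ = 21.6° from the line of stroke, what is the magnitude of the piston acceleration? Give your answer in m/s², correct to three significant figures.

1750

ω = 2π·1543/60 = 161.6 rad/s
x(θ) = r cosθ + √(L² − r² sin²θ); with ω constant, a = ω²·d²x/dθ².
d²x/dθ² = −r cosθ − r²(cos2θ)/√u − r⁴ sin²2θ/(4u^{3/2}),  u = L² − r² sin²θ = 0.0322044 m².
Substituting r = 0.0575 m, L = 0.1807 m, θ = 21.6°: d²x/dθ² = -0.067114 m.
a = ω²·d²x/dθ² = (161.6)²·(-0.067114) = -1752.3 m/s²;  |a| = 1752.3 m/s².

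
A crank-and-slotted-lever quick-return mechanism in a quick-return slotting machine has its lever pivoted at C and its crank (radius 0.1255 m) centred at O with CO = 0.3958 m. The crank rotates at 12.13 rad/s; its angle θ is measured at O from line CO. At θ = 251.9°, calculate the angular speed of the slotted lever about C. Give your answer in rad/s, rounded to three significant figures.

0.0273

ω = 12.13 rad/s
Crank pin A relative to C: A = (d + r cosθ, r sinθ); lever angle φ = atan2(r sinθ, d + r cosθ).
Differentiating tanφ: φ̇ = rω(d cosθ + r)/(d² + r² + 2dr cosθ).
d² + r² + 2dr cosθ = |CA|² = 0.141543 m²;  d cosθ + r = +0.0025343 m.
|ω_lever| = |0.1255·12.13·+0.0025343| / 0.141543 = 0.027256 rad/s.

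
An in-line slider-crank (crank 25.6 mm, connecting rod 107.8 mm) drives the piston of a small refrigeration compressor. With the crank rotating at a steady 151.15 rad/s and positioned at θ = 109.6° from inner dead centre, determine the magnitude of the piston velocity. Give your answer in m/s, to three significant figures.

3.35

ω = 151.2 rad/s
For an in-line slider-crank, x = r cosθ + √(L² − r² sin²θ), so v = −rω sinθ·[1 + r cosθ/√(L² − r² sin²θ)].
With r = 0.0256 m, L = 0.1078 m, θ = 109.6°: √(L² − r² sin²θ) = 0.10507 m.
v = −0.0256·151.2·0.94206·[1 + 0.0256·-0.33545/0.10507] = -3.3473 m/s.
|v| = 3.3473 m/s.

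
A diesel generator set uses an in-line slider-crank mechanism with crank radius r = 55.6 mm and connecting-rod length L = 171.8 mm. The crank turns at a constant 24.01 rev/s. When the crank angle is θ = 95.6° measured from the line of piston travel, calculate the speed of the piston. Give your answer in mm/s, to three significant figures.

ω = 2π·24 = 150.9 rad/s
For an in-line slider-crank, x = r cosθ + √(L² − r² sin²θ), so v = −rω sinθ·[1 + r cosθ/√(L² − r² sin²θ)].
With r = 0.0556 m, L = 0.1718 m, θ = 95.6°: √(L² − r² sin²θ) = 0.16264 m.
v = −0.0556·150.9·0.99523·[1 + 0.0556·-0.09758/0.16264] = -8.0693 m/s.
|v| = 8.0693 m/s = 8069.3 mm/s.

8070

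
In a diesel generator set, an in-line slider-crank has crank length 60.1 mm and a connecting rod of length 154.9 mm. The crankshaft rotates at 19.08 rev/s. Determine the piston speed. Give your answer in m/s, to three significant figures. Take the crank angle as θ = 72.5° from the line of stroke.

ω = 2π·19.1 = 119.9 rad/s
For an in-line slider-crank, x = r cosθ + √(L² − r² sin²θ), so v = −rω sinθ·[1 + r cosθ/√(L² − r² sin²θ)].
With r = 0.0601 m, L = 0.1549 m, θ = 72.5°: √(L² − r² sin²θ) = 0.1439 m.
v = −0.0601·119.9·0.95372·[1 + 0.0601·0.30071/0.1439] = -7.7345 m/s.
|v| = 7.7345 m/s.

7.73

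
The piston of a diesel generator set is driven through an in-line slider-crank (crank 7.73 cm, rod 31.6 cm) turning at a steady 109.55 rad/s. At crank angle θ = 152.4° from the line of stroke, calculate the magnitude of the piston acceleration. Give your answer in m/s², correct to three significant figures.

689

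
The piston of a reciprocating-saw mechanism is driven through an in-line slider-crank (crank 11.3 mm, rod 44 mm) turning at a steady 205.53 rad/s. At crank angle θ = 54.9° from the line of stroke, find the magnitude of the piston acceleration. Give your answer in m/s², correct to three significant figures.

ω = 205.5 rad/s
x(θ) = r cosθ + √(L² − r² sin²θ); with ω constant, a = ω²·d²x/dθ².
d²x/dθ² = −r cosθ − r²(cos2θ)/√u − r⁴ sin²2θ/(4u^{3/2}),  u = L² − r² sin²θ = 0.00185053 m².
Substituting r = 0.0113 m, L = 0.044 m, θ = 54.9°: d²x/dθ² = -0.0055374 m.
a = ω²·d²x/dθ² = (205.5)²·(-0.0055374) = -233.91 m/s²;  |a| = 233.91 m/s².

234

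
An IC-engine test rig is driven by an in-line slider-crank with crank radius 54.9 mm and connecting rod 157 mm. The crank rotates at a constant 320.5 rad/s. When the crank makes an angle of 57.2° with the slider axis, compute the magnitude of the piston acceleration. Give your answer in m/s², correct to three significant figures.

2260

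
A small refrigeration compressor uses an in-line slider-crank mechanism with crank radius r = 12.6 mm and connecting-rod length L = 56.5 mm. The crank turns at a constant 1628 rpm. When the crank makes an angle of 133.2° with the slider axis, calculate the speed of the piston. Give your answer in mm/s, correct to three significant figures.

ω = 2π·1628/60 = 170.5 rad/s
For an in-line slider-crank, x = r cosθ + √(L² − r² sin²θ), so v = −rω sinθ·[1 + r cosθ/√(L² − r² sin²θ)].
With r = 0.0126 m, L = 0.0565 m, θ = 133.2°: √(L² − r² sin²θ) = 0.055748 m.
v = −0.0126·170.5·0.72897·[1 + 0.0126·-0.68455/0.055748] = -1.3236 m/s.
|v| = 1.3236 m/s = 1323.6 mm/s.

1320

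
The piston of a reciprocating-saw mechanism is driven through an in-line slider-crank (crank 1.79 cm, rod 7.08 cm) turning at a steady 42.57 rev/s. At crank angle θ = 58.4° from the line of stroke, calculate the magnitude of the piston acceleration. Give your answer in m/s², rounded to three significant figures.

526

ω = 2π·42.6 = 267.5 rad/s
x(θ) = r cosθ + √(L² − r² sin²θ); with ω constant, a = ω²·d²x/dθ².
d²x/dθ² = −r cosθ − r²(cos2θ)/√u − r⁴ sin²2θ/(4u^{3/2}),  u = L² − r² sin²θ = 0.0047802 m².
Substituting r = 0.0179 m, L = 0.0708 m, θ = 58.4°: d²x/dθ² = -0.0073517 m.
a = ω²·d²x/dθ² = (267.5)²·(-0.0073517) = -525.96 m/s²;  |a| = 525.96 m/s².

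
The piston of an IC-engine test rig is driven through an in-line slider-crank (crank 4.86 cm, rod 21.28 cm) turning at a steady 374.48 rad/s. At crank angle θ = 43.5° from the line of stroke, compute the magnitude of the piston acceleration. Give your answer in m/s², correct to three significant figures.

5050

ω = 374.5 rad/s
x(θ) = r cosθ + √(L² − r² sin²θ); with ω constant, a = ω²·d²x/dθ².
d²x/dθ² = −r cosθ − r²(cos2θ)/√u − r⁴ sin²2θ/(4u^{3/2}),  u = L² − r² sin²θ = 0.0441647 m².
Substituting r = 0.0486 m, L = 0.2128 m, θ = 43.5°: d²x/dθ² = -0.035991 m.
a = ω²·d²x/dθ² = (374.5)²·(-0.035991) = -5047.2 m/s²;  |a| = 5047.2 m/s².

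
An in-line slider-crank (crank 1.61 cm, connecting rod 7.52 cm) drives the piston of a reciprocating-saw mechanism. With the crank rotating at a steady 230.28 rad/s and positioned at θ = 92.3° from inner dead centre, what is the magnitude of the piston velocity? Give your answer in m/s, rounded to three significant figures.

ω = 230.3 rad/s
For an in-line slider-crank, x = r cosθ + √(L² − r² sin²θ), so v = −rω sinθ·[1 + r cosθ/√(L² − r² sin²θ)].
With r = 0.0161 m, L = 0.0752 m, θ = 92.3°: √(L² − r² sin²θ) = 0.073459 m.
v = −0.0161·230.3·0.99919·[1 + 0.0161·-0.04013/0.073459] = -3.6719 m/s.
|v| = 3.6719 m/s.

3.67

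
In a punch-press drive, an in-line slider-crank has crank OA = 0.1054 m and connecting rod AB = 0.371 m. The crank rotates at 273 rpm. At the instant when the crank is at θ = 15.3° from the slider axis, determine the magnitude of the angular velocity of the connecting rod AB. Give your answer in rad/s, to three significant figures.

ω = 28.59 rad/s (converted from 273 rpm).
The rod makes angle φ with the slider axis where L sinφ = r sinθ; differentiating, L cosφ·φ̇ = r ω cosθ.
L cosφ = √(L² − r² sin²θ) = 0.36996 m.
|ω_rod| = r ω |cosθ| / √(L² − r² sin²θ) = 0.1054·28.59·0.96456/0.36996 = 7.8562 rad/s.

7.86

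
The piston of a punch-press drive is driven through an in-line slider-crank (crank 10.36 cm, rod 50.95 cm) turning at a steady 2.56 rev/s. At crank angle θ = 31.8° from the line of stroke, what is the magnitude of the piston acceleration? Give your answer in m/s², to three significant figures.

ω = 2π·2.56 = 16.08 rad/s
x(θ) = r cosθ + √(L² − r² sin²θ); with ω constant, a = ω²·d²x/dθ².
d²x/dθ² = −r cosθ − r²(cos2θ)/√u − r⁴ sin²2θ/(4u^{3/2}),  u = L² − r² sin²θ = 0.25661 m².
Substituting r = 0.1036 m, L = 0.5095 m, θ = 31.8°: d²x/dθ² = -0.097647 m.
a = ω²·d²x/dθ² = (16.08)²·(-0.097647) = -25.264 m/s²;  |a| = 25.264 m/s².

25.3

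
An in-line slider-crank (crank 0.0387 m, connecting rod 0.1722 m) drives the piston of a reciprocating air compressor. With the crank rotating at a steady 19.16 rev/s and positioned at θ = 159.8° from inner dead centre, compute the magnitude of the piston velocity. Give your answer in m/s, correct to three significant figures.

1.27

ω = 2π·19.2 = 120.4 rad/s
For an in-line slider-crank, x = r cosθ + √(L² − r² sin²θ), so v = −rω sinθ·[1 + r cosθ/√(L² − r² sin²θ)].
With r = 0.0387 m, L = 0.1722 m, θ = 159.8°: √(L² − r² sin²θ) = 0.17168 m.
v = −0.0387·120.4·0.34530·[1 + 0.0387·-0.93849/0.17168] = -1.2684 m/s.
|v| = 1.2684 m/s.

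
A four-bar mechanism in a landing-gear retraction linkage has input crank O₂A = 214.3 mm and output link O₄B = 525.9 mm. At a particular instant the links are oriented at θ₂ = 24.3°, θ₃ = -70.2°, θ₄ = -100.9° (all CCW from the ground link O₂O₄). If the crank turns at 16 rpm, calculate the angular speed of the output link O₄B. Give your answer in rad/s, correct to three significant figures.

1.33

ω₂ = 1.676 rad/s (from 16 rpm).
Differentiating the loop-closure r₂e^{iθ₂}+r₃e^{iθ₃}=r₁+r₄e^{iθ₄} gives r₂ω₂e^{iθ₂}+r₃ω₃e^{iθ₃}=r₄ω₄e^{iθ₄}.
Eliminating the other unknown: ω₄ = r₂ω₂ sin(θ₂−θ₃) / [r₄ sin(θ₄−θ₃)].
Numerator sine = +0.99692; denominator sine = -0.51054.
Result = 0.2143·1.676·(+0.99692) / (0.5259·(-0.51054)) = -1.3332 rad/s; magnitude 1.3332 rad/s.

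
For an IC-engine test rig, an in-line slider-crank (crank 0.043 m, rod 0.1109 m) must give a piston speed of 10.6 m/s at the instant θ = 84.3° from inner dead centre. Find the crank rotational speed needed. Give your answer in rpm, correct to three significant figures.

2270

For an in-line slider-crank, |v_piston| = rω|sinθ|·[1 + r cosθ/√(L² − r² sin²θ)].
With r = 0.043 m, L = 0.1109 m, θ = 84.3°: the bracketed kinematic factor |dx/dθ| = 0.044573 m.
ω = v/|dx/dθ| = 10.6/0.044573 = 237.81 rad/s.
N = 60ω/(2π) = 2270.9 rpm.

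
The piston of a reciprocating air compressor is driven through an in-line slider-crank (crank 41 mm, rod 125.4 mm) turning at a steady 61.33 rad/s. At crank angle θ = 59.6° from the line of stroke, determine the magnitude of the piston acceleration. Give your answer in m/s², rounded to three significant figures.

ω = 61.33 rad/s
x(θ) = r cosθ + √(L² − r² sin²θ); with ω constant, a = ω²·d²x/dθ².
d²x/dθ² = −r cosθ − r²(cos2θ)/√u − r⁴ sin²2θ/(4u^{3/2}),  u = L² − r² sin²θ = 0.0144746 m².
Substituting r = 0.041 m, L = 0.1254 m, θ = 59.6°: d²x/dθ² = -0.01424 m.
a = ω²·d²x/dθ² = (61.33)²·(-0.01424) = -53.562 m/s²;  |a| = 53.562 m/s².

53.6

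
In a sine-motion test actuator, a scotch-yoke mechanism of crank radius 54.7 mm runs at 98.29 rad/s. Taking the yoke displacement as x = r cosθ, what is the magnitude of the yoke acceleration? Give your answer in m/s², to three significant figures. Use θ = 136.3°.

ω = 98.29 rad/s
x = r cosθ ⇒ ẍ = −rω² cosθ (ω constant).
|a| = rω²|cosθ| = 0.0547·(98.29)²·|cos 136.3°| = 382.05 m/s².

382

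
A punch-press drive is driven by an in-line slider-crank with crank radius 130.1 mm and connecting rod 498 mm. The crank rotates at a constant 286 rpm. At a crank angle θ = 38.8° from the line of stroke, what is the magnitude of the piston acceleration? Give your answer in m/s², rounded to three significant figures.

ω = 2π·286/60 = 29.95 rad/s
x(θ) = r cosθ + √(L² − r² sin²θ); with ω constant, a = ω²·d²x/dθ².
d²x/dθ² = −r cosθ − r²(cos2θ)/√u − r⁴ sin²2θ/(4u^{3/2}),  u = L² − r² sin²θ = 0.241358 m².
Substituting r = 0.1301 m, L = 0.498 m, θ = 38.8°: d²x/dθ² = -0.10937 m.
a = ω²·d²x/dθ² = (29.95)²·(-0.10937) = -98.101 m/s²;  |a| = 98.101 m/s².

98.1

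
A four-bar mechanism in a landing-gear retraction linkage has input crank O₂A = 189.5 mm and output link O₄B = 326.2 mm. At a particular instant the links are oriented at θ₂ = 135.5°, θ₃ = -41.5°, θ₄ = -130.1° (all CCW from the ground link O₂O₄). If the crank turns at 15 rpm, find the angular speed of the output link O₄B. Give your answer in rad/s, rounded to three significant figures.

0.0478

ω₂ = 1.571 rad/s (from 15 rpm).
Differentiating the loop-closure r₂e^{iθ₂}+r₃e^{iθ₃}=r₁+r₄e^{iθ₄} gives r₂ω₂e^{iθ₂}+r₃ω₃e^{iθ₃}=r₄ω₄e^{iθ₄}.
Eliminating the other unknown: ω₄ = r₂ω₂ sin(θ₂−θ₃) / [r₄ sin(θ₄−θ₃)].
Numerator sine = +0.05234; denominator sine = -0.99970.
Result = 0.1895·1.571·(+0.05234) / (0.3262·(-0.99970)) = -0.047772 rad/s; magnitude 0.047772 rad/s.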